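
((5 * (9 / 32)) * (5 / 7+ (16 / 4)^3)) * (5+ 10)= 305775 / 224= 1365.07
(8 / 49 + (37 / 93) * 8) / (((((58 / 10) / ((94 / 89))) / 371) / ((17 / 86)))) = 44.69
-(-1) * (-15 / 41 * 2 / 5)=-0.15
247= 247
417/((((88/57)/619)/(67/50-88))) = -63751476663/4400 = -14488971.97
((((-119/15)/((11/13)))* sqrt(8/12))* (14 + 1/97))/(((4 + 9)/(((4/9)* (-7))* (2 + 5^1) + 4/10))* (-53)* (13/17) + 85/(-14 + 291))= -81400612202* sqrt(6)/46389505525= -4.30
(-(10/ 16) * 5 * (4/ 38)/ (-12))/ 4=25/ 3648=0.01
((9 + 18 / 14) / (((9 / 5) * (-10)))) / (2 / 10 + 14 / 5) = -4 / 21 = -0.19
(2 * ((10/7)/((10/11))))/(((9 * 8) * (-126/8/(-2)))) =22/3969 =0.01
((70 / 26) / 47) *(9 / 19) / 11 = 315 / 127699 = 0.00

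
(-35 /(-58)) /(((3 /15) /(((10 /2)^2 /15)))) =875 /174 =5.03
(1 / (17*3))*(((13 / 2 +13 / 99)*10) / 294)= 6565 / 1484406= 0.00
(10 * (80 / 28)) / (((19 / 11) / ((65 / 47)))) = 143000 / 6251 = 22.88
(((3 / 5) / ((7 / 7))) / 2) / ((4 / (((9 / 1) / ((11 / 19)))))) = 513 / 440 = 1.17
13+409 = 422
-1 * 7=-7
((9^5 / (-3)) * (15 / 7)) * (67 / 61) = -46326.50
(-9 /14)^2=0.41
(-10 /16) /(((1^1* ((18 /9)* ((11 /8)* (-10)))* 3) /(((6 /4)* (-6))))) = -3 /44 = -0.07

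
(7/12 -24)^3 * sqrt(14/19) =-22188041 * sqrt(266)/32832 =-11022.05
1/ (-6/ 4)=-2/ 3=-0.67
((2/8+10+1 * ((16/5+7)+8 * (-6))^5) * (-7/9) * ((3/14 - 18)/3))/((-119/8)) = 80065799908693/3346875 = 23922554.59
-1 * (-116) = 116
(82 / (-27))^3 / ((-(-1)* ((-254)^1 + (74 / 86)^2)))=1019479432 / 9217096191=0.11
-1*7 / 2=-3.50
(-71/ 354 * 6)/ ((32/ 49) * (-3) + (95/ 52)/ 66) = 11939928/ 19164203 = 0.62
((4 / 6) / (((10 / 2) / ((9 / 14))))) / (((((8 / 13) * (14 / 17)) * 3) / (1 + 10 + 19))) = 663 / 392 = 1.69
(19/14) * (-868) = -1178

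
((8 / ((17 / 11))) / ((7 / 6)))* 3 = 1584 / 119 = 13.31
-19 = -19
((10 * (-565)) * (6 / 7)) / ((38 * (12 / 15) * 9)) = -17.70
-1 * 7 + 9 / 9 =-6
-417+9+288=-120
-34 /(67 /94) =-47.70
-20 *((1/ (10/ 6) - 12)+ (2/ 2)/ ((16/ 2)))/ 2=451/ 4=112.75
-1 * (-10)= 10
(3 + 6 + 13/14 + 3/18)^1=212/21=10.10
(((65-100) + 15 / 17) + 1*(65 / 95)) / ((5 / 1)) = -10799 / 1615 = -6.69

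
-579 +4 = -575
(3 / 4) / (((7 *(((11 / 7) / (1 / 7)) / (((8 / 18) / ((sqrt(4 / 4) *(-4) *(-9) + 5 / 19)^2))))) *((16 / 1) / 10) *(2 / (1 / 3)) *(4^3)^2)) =1805 / 21560141611008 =0.00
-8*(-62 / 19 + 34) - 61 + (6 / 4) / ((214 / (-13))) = -2496409 / 8132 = -306.99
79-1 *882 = -803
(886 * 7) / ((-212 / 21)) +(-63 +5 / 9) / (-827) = -484636031 / 788958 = -614.27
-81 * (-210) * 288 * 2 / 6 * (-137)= -223715520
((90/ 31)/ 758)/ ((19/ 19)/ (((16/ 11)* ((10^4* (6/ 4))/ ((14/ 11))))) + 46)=5400000/ 64854562243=0.00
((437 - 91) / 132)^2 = 29929 / 4356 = 6.87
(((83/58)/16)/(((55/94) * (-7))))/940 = -83/3572800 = -0.00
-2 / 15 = -0.13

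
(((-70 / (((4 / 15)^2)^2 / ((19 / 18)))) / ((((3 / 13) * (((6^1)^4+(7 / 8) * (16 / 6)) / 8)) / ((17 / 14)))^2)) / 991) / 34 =-3232125 / 7089946976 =-0.00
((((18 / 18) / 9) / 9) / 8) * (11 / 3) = 11 / 1944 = 0.01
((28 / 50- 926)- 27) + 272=-17011 / 25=-680.44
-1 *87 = -87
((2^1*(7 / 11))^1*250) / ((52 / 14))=12250 / 143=85.66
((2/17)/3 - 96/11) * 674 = -3285076/561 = -5855.75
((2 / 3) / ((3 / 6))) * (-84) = -112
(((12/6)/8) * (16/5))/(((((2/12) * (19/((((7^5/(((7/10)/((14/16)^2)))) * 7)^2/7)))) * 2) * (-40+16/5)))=-7266675780525/894976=-8119408.54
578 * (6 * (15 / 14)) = 26010 / 7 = 3715.71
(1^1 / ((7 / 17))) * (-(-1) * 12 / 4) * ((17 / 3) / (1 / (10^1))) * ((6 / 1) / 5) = 3468 / 7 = 495.43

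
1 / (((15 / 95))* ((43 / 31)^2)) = 18259 / 5547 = 3.29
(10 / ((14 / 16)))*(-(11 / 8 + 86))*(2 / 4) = -3495 / 7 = -499.29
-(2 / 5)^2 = -4 / 25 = -0.16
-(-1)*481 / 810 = 481 / 810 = 0.59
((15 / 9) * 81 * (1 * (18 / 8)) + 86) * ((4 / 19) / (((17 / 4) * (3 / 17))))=109.40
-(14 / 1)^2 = -196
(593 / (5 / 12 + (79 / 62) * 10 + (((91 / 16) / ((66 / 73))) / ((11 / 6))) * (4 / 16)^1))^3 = 77894888259756753784406016 / 1028624559658581600359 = 75727.23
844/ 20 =42.20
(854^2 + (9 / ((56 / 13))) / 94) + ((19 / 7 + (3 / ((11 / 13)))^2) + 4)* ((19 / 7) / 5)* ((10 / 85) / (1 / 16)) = 276404879520439 / 378981680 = 729335.73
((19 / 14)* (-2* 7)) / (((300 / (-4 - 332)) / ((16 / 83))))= 8512 / 2075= 4.10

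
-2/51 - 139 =-7091/51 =-139.04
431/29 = 14.86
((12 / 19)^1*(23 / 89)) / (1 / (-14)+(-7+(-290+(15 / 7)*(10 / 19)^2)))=-10488 / 19051073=-0.00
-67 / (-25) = 67 / 25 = 2.68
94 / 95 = 0.99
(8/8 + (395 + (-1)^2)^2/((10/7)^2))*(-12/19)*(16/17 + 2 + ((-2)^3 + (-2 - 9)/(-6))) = 1264031818/8075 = 156536.45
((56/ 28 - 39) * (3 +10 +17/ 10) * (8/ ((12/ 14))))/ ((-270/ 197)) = 3703.89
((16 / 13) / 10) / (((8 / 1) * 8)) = 1 / 520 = 0.00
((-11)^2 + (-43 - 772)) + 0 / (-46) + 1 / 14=-9715 / 14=-693.93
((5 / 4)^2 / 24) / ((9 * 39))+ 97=13074073 / 134784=97.00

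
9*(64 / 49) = 576 / 49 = 11.76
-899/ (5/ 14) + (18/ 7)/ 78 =-1145311/ 455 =-2517.17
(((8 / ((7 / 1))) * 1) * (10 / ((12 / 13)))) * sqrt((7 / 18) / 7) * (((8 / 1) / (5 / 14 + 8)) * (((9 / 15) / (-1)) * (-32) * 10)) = 10240 * sqrt(2) / 27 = 536.35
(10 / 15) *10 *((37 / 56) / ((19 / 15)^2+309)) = 13875 / 978404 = 0.01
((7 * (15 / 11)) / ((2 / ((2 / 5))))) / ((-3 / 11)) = -7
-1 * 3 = -3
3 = 3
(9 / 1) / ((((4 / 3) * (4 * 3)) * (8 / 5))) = 0.35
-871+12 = -859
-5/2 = -2.50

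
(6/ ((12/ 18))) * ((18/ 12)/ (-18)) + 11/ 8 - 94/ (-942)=2731/ 3768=0.72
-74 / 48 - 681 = -16381 / 24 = -682.54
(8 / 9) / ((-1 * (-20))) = 0.04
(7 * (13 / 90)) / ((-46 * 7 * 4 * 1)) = -13 / 16560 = -0.00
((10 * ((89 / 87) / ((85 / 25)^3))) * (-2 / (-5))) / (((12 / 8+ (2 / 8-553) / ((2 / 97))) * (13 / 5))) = -356000 / 238328259273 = -0.00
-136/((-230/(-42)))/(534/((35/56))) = -119/4094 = -0.03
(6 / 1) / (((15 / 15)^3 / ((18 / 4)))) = 27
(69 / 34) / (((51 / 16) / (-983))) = -180872 / 289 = -625.85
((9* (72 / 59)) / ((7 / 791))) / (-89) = -73224 / 5251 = -13.94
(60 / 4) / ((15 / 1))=1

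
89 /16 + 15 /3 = 169 /16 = 10.56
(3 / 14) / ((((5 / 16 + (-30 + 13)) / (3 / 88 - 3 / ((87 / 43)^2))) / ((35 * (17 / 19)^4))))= 64788492515 / 321895085457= 0.20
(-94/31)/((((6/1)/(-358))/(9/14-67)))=-7815677/651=-12005.65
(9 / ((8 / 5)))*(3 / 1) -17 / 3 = 269 / 24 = 11.21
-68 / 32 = -17 / 8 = -2.12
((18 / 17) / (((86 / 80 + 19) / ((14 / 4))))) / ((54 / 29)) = 4060 / 40953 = 0.10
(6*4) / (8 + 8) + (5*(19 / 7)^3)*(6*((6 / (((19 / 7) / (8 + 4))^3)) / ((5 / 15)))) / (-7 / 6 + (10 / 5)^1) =2239491 / 2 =1119745.50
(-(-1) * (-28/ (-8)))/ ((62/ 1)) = 7/ 124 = 0.06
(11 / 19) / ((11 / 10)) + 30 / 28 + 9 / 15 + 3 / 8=13687 / 5320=2.57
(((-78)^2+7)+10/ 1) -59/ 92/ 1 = 561233/ 92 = 6100.36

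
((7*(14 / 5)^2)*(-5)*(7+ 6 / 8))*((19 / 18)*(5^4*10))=-126266875 / 9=-14029652.78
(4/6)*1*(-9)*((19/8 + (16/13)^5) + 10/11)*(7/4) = -4191145665/65347568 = -64.14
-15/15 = -1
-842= -842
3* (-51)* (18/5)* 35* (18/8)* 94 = -4077297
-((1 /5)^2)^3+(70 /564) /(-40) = -0.00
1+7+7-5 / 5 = 14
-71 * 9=-639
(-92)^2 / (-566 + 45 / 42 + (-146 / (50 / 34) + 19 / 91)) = -38511200 / 3021199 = -12.75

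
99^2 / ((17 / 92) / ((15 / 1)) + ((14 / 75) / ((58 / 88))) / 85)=166700308500 / 266197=626229.10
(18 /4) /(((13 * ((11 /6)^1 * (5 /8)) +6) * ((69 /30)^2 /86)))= 1857600 /530587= 3.50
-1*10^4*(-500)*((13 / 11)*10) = 59090909.09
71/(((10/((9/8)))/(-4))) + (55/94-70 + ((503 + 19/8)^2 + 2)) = 3839780067/15040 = 255304.53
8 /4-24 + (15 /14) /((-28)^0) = -293 /14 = -20.93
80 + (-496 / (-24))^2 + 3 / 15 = 22829 / 45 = 507.31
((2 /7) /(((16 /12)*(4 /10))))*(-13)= -195 /28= -6.96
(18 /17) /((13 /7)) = 0.57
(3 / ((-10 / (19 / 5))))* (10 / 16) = -57 / 80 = -0.71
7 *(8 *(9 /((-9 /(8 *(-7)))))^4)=550731776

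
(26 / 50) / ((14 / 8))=52 / 175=0.30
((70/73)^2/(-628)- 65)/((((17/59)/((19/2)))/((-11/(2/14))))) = 2347117621695/14223101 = 165021.51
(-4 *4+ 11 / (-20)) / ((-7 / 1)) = 331 / 140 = 2.36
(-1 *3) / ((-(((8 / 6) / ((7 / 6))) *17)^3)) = 1029 / 2515456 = 0.00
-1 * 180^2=-32400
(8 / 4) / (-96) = -1 / 48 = -0.02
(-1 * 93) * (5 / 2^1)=-465 / 2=-232.50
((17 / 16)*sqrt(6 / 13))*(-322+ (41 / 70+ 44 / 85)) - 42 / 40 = -232.68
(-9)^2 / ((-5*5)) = -81 / 25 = -3.24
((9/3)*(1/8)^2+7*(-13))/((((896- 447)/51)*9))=-98957/86208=-1.15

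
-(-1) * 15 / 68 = 15 / 68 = 0.22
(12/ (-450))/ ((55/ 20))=-8/ 825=-0.01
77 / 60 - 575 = -573.72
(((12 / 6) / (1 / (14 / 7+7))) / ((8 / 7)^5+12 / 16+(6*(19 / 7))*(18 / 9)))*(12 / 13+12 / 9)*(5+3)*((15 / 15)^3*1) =283971072 / 30825665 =9.21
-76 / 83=-0.92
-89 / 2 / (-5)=89 / 10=8.90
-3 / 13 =-0.23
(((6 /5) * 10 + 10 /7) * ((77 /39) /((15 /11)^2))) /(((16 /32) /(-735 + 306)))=-2752508 /225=-12233.37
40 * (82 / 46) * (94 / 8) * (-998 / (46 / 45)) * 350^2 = -53006711625000 / 529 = -100201723298.68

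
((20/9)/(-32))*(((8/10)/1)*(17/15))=-17/270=-0.06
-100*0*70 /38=0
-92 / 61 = -1.51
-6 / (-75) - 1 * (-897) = 22427 / 25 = 897.08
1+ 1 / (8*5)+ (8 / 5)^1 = 21 / 8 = 2.62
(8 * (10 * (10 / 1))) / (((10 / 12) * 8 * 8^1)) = 15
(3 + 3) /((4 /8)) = 12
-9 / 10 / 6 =-3 / 20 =-0.15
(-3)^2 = 9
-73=-73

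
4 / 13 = 0.31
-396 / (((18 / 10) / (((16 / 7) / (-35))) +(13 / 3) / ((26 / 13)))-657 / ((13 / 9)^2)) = 3212352 / 2760427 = 1.16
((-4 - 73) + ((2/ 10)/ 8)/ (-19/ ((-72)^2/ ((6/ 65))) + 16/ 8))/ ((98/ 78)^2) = -13150220733/ 269634701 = -48.77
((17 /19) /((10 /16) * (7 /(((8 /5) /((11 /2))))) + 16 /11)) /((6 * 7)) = 11968 /9265977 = 0.00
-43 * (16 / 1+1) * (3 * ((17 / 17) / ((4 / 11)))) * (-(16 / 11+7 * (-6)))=-489039 / 2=-244519.50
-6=-6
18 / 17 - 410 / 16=-3341 / 136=-24.57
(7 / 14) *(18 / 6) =3 / 2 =1.50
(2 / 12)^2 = 1 / 36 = 0.03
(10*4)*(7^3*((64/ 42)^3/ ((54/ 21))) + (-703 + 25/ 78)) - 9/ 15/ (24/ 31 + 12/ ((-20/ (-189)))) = -171972583109/ 18634941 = -9228.50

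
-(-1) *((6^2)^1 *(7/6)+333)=375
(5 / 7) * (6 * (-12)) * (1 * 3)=-1080 / 7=-154.29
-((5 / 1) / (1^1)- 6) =1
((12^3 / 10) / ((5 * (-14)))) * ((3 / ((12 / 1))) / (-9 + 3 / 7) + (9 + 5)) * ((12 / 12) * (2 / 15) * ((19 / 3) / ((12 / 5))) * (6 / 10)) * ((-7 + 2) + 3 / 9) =63707 / 1875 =33.98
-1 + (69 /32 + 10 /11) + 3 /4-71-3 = -25057 /352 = -71.18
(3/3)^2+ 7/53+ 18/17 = 1974/901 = 2.19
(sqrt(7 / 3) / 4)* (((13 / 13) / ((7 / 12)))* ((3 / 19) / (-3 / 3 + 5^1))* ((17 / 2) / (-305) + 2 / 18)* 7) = 457* sqrt(21) / 139080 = 0.02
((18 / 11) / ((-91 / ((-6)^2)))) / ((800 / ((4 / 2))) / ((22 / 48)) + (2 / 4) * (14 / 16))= -10368 / 13984607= -0.00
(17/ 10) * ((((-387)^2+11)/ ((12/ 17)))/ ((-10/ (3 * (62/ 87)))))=-67093951/ 870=-77119.48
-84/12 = -7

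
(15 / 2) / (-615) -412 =-33785 / 82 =-412.01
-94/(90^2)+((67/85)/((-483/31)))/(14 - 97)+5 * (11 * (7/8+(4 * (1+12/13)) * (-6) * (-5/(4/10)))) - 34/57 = 28886527459051289/909002039400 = 31778.29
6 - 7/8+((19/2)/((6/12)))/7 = 439/56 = 7.84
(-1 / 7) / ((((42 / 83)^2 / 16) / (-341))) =9396596 / 3087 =3043.92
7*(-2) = -14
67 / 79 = 0.85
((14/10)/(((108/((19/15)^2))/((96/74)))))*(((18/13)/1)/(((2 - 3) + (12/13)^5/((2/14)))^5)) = 10973260373888274286190571817976/201279044872845334410860474911222875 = 0.00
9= 9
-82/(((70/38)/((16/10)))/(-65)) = 162032/35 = 4629.49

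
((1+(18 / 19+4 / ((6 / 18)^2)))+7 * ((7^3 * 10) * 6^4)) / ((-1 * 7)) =-84460423 / 19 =-4445285.42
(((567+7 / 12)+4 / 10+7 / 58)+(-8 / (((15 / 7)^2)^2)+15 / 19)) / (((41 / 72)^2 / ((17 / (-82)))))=-8626939638248 / 23734669375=-363.47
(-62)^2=3844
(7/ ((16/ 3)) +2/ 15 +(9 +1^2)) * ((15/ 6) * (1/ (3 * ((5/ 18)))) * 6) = 8241/ 40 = 206.02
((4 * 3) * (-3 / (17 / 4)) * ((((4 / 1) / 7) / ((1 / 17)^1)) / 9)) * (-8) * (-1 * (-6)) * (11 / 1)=33792 / 7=4827.43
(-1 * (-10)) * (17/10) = 17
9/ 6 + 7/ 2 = 5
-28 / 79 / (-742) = 2 / 4187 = 0.00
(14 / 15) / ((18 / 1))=0.05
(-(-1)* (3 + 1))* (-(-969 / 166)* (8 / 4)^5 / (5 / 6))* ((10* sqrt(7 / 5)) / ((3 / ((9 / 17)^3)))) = 10637568* sqrt(35) / 119935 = 524.72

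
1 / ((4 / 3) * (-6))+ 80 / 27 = 613 / 216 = 2.84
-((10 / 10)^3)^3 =-1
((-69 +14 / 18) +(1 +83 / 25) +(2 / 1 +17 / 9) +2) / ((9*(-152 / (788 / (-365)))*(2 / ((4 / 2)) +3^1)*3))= -45113 / 5913000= -0.01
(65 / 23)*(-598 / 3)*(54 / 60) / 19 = -507 / 19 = -26.68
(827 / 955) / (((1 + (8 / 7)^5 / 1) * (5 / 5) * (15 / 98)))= 1362140122 / 710161875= 1.92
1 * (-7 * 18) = -126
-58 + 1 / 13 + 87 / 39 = -724 / 13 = -55.69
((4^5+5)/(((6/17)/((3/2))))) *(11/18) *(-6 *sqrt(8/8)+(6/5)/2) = -577269/40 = -14431.72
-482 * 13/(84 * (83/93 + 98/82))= -3982043/111440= -35.73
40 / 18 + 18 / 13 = 422 / 117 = 3.61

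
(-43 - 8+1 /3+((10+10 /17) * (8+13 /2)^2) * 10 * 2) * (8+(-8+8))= 18144928 /51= 355782.90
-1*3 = -3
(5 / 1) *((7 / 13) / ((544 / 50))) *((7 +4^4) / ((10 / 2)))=46025 / 3536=13.02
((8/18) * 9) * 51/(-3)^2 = 68/3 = 22.67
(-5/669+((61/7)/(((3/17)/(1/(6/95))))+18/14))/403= 709831/365274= 1.94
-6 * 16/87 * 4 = -128/29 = -4.41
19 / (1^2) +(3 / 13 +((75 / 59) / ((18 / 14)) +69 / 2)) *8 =701243 / 2301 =304.76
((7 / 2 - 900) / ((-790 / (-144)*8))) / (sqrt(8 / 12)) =-16137*sqrt(6) / 1580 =-25.02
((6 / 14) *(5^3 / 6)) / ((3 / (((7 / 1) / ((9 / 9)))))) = 20.83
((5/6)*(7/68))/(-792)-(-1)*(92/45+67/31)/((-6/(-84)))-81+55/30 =-20.29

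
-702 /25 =-28.08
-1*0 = 0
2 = 2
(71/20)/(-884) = -71/17680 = -0.00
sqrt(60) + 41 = 2 * sqrt(15) + 41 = 48.75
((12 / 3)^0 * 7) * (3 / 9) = 7 / 3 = 2.33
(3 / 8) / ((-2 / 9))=-27 / 16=-1.69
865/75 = 173/15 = 11.53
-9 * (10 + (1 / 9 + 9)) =-172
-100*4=-400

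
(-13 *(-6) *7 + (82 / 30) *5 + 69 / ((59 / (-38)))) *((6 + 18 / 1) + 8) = 2918240 / 177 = 16487.23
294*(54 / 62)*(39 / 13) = 23814 / 31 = 768.19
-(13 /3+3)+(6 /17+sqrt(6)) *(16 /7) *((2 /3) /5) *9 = 0.35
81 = 81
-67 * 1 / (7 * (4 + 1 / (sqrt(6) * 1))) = -1608 / 665 + 67 * sqrt(6) / 665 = -2.17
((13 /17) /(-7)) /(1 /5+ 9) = -65 /5474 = -0.01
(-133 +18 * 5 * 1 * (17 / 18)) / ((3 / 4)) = -64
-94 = -94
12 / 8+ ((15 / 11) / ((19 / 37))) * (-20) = -21573 / 418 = -51.61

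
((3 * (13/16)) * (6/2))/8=117/128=0.91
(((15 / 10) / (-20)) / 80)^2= 0.00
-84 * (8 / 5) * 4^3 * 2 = -86016 / 5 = -17203.20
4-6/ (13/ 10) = -8/ 13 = -0.62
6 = 6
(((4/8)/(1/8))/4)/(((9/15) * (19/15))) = 1.32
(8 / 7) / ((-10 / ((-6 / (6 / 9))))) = 36 / 35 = 1.03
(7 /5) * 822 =5754 /5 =1150.80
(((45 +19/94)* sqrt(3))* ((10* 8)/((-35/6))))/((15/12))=-116544* sqrt(3)/235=-858.98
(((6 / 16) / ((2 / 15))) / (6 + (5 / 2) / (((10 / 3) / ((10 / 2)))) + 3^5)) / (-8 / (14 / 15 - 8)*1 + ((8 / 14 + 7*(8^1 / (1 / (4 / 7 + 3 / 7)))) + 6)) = 1855 / 10619544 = 0.00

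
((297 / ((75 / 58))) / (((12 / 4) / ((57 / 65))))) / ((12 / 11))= 200013 / 3250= 61.54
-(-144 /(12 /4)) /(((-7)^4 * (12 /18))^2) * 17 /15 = 612 /28824005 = 0.00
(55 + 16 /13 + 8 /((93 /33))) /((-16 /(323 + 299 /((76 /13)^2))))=-45614641095 /37243648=-1224.76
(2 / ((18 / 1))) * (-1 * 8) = -8 / 9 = -0.89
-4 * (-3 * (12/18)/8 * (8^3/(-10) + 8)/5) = -216/25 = -8.64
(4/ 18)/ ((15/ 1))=0.01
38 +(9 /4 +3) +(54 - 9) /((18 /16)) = 333 /4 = 83.25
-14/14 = -1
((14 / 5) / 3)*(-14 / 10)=-98 / 75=-1.31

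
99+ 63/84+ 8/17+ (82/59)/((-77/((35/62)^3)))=32939846865/328684103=100.22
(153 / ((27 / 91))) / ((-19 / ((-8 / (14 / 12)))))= 3536 / 19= 186.11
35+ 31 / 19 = 696 / 19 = 36.63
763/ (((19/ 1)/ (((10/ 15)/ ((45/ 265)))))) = 80878/ 513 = 157.66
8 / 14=4 / 7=0.57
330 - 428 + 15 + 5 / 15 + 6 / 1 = -230 / 3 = -76.67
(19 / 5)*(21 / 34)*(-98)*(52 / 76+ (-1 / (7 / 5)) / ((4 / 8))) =14553 / 85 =171.21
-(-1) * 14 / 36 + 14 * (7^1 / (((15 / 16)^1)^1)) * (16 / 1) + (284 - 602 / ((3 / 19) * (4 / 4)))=-167017 / 90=-1855.74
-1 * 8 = -8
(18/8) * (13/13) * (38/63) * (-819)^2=1820637/2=910318.50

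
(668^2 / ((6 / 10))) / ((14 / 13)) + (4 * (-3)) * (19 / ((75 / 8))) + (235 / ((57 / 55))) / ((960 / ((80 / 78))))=6447488883763 / 9336600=690560.68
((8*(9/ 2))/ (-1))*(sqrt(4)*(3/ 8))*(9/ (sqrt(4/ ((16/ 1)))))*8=-3888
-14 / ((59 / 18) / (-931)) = 234612 / 59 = 3976.47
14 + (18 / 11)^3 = 24466 / 1331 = 18.38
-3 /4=-0.75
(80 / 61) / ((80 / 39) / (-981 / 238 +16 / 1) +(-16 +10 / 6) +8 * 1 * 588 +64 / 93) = 273427440 / 977920688273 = 0.00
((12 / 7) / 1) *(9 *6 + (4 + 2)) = 720 / 7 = 102.86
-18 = -18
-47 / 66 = -0.71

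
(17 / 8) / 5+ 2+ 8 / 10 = 129 / 40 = 3.22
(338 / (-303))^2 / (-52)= -2197 / 91809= -0.02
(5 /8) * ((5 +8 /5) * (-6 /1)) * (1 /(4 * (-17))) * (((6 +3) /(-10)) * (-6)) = 2673 /1360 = 1.97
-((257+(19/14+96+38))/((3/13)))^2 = -566582809/196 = -2890728.62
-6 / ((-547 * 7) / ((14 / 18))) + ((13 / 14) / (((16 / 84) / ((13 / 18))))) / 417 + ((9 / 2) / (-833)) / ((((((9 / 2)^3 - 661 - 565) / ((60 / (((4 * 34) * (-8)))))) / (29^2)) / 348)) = -94545997283987 / 1407656070536688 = -0.07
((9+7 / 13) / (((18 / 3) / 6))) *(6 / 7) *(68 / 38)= 25296 / 1729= 14.63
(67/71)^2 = 4489/5041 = 0.89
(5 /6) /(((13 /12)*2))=5 /13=0.38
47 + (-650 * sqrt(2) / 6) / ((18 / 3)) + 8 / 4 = 49 - 325 * sqrt(2) / 18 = 23.47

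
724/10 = 362/5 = 72.40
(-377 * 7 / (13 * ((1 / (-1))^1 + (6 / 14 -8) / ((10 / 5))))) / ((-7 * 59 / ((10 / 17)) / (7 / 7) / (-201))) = 12.14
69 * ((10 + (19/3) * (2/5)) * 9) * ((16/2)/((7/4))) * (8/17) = 9962496/595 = 16743.69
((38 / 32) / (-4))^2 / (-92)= -361 / 376832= -0.00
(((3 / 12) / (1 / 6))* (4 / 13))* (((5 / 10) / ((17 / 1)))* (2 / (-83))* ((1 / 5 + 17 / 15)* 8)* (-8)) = 512 / 18343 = 0.03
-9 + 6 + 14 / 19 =-43 / 19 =-2.26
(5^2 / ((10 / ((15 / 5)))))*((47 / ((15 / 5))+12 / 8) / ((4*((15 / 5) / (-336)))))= -3605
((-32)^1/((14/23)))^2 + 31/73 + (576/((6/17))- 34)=15603517/3577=4362.18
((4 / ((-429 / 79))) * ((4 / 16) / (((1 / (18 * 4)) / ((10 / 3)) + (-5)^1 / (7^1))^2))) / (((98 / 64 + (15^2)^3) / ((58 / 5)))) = -27588771840 / 74184729224205743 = -0.00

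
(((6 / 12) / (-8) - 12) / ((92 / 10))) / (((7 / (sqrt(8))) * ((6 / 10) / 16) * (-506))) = 4825 * sqrt(2) / 244398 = 0.03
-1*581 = -581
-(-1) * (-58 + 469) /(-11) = -411 /11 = -37.36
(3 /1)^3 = 27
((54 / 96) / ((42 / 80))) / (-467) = -15 / 6538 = -0.00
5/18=0.28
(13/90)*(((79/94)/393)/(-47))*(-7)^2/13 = -3871/156264660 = -0.00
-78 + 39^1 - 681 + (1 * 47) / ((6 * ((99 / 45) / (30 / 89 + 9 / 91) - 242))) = -547672985 / 760622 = -720.03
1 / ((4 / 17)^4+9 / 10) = 835210 / 754249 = 1.11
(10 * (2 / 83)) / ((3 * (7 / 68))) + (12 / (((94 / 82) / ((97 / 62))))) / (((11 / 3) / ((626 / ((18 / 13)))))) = 56433688438 / 27935061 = 2020.17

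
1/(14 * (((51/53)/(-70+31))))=-689/238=-2.89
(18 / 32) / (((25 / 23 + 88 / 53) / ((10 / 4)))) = 54855 / 107168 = 0.51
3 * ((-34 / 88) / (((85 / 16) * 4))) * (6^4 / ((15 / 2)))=-2592 / 275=-9.43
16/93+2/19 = 490/1767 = 0.28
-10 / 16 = -5 / 8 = -0.62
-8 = -8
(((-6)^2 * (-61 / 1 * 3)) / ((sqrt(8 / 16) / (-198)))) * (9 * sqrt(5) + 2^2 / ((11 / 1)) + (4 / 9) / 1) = 1054080 * sqrt(2) + 11739816 * sqrt(10) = 38615252.10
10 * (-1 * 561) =-5610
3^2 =9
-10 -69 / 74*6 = -15.59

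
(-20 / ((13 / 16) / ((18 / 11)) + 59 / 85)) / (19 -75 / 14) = -6854400 / 5567077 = -1.23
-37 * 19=-703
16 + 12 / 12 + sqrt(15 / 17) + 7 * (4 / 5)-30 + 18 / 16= -5.34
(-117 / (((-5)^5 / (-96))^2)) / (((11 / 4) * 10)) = -2156544 / 537109375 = -0.00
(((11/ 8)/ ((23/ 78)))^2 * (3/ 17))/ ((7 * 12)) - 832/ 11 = -75.59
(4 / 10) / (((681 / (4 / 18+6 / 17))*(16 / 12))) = 44 / 173655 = 0.00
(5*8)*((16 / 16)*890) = 35600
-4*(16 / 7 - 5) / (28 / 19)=7.37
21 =21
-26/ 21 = -1.24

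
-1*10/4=-5/2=-2.50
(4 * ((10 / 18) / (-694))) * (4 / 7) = -40 / 21861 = -0.00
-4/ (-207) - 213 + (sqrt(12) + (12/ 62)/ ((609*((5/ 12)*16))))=-2774394289/ 13026510 + 2*sqrt(3)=-209.52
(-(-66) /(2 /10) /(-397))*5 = -1650 /397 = -4.16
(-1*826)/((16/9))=-3717/8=-464.62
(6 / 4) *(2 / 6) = 1 / 2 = 0.50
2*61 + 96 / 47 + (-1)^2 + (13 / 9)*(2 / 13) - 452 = -138209 / 423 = -326.74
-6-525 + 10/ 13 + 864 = 4339/ 13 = 333.77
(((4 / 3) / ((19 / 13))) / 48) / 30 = 13 / 20520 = 0.00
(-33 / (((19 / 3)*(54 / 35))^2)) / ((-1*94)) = 13475 / 3664872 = 0.00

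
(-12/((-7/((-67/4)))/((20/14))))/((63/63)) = -2010/49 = -41.02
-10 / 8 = -5 / 4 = -1.25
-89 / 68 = -1.31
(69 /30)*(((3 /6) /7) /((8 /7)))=23 /160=0.14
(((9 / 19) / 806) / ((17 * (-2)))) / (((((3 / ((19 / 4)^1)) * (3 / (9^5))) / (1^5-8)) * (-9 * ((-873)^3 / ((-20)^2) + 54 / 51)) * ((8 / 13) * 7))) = 18225 / 311673980408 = 0.00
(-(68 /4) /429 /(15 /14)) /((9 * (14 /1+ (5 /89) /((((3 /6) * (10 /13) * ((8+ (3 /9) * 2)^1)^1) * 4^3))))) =-2711296 /9236921265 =-0.00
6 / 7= 0.86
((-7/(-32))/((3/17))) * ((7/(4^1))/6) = 833/2304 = 0.36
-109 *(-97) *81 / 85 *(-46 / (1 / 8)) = -315159984 / 85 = -3707764.52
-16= -16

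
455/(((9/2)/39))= 11830/3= 3943.33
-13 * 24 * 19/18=-988/3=-329.33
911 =911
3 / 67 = 0.04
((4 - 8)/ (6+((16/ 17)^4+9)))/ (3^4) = -334084/ 106786431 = -0.00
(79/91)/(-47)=-79/4277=-0.02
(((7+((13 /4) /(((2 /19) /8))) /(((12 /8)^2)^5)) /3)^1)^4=197062343233066858884481 /984770902183611232881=200.11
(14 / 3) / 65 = 14 / 195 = 0.07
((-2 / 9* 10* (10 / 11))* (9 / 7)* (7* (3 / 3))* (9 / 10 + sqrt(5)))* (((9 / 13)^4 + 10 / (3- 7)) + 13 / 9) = 4245610 / 314171 + 42456100* sqrt(5) / 2827539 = 47.09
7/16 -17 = -16.56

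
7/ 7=1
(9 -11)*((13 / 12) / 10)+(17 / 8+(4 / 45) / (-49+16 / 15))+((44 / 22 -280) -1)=-23907629 / 86280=-277.09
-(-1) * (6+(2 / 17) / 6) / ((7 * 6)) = 307 / 2142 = 0.14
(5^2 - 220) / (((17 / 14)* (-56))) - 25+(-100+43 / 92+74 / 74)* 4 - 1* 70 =-760515 / 1564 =-486.26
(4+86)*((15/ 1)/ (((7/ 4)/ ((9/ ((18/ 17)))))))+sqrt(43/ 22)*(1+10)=sqrt(946)/ 2+45900/ 7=6572.52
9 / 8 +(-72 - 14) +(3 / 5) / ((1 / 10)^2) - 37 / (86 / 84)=-20989 / 344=-61.01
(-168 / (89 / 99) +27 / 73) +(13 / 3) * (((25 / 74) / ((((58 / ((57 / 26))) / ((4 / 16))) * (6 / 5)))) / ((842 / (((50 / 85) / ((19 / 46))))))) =-893323712933273 / 4789771979232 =-186.51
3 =3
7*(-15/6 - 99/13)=-1841/26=-70.81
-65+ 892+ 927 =1754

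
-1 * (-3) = 3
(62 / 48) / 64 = 0.02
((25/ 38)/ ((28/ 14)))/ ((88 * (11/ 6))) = 75/ 36784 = 0.00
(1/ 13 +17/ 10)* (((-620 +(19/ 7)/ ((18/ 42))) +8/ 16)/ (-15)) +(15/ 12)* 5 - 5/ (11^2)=1431043/ 18150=78.85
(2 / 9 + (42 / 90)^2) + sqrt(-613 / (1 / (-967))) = 11 / 25 + sqrt(592771) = 770.36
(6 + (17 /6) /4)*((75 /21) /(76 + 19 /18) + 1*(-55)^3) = -37152691775 /33288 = -1116098.65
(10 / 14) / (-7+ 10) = 5 / 21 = 0.24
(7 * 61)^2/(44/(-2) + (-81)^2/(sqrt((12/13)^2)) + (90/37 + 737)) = 26984692/1158127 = 23.30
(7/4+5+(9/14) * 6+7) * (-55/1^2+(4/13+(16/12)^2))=-3052163/3276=-931.67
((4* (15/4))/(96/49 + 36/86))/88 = 2107/29392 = 0.07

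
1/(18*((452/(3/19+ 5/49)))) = 121/3787308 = 0.00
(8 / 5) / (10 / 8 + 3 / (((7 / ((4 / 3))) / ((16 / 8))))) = 224 / 335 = 0.67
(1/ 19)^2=1/ 361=0.00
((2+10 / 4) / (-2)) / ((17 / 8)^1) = -18 / 17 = -1.06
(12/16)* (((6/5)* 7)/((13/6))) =189/65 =2.91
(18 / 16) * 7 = 63 / 8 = 7.88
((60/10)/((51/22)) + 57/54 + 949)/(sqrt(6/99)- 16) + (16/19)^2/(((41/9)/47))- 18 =-5460985846/77749653- 291509* sqrt(66)/2584476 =-71.15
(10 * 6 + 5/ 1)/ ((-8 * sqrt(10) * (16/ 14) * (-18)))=91 * sqrt(10)/ 2304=0.12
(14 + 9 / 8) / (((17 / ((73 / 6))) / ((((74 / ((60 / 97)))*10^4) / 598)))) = 21655.54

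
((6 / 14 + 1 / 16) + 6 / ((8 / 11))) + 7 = 1763 / 112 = 15.74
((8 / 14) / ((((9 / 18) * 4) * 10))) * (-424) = -424 / 35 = -12.11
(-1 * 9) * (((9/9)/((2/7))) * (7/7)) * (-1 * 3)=94.50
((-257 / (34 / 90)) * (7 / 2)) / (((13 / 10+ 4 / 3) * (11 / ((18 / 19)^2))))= -73.77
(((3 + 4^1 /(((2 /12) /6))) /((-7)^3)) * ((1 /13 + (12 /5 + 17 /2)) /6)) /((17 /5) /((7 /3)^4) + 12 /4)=-489461 /1944384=-0.25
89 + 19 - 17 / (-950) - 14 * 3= 62717 / 950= 66.02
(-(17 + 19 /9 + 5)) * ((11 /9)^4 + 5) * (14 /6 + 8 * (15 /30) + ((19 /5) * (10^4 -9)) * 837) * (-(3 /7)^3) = 436148652.88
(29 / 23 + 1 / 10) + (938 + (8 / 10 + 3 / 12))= 432589 / 460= 940.41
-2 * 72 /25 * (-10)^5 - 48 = 575952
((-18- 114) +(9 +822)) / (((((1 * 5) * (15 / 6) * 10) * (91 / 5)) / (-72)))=-50328 / 2275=-22.12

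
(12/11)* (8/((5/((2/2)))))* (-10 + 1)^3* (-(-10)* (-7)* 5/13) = 4898880/143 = 34257.90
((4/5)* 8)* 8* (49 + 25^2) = 172544/5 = 34508.80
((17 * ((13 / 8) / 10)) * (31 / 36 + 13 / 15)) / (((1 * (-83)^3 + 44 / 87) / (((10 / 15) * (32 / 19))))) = -1993199 / 212661691875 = -0.00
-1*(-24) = 24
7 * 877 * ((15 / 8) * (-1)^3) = -92085 / 8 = -11510.62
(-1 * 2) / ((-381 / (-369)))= -1.94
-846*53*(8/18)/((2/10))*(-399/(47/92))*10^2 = 7782096000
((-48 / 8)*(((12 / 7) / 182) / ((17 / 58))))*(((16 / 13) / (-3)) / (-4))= -2784 / 140777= -0.02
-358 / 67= -5.34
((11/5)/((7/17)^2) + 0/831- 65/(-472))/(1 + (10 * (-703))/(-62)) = 15669601/136686480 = 0.11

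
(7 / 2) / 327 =7 / 654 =0.01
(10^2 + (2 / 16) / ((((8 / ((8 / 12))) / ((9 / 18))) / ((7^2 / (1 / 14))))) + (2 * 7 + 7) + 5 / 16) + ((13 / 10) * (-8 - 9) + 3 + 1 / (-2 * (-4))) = 50837 / 480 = 105.91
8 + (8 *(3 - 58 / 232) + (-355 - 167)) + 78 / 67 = -32886 / 67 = -490.84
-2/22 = -1/11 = -0.09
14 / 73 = 0.19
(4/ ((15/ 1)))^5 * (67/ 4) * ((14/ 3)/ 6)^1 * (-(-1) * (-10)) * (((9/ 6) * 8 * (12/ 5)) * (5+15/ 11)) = -32.20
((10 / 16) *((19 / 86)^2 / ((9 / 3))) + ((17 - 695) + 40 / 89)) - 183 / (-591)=-2107662386695 / 3112177632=-677.23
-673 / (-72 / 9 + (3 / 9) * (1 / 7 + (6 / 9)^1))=42399 / 487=87.06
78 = 78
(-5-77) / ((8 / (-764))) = 7831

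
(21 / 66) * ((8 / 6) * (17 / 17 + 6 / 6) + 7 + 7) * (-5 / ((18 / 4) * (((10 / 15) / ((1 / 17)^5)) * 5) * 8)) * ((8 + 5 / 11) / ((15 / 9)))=-1085 / 1374421576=-0.00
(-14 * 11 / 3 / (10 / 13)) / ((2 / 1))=-1001 / 30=-33.37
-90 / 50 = -9 / 5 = -1.80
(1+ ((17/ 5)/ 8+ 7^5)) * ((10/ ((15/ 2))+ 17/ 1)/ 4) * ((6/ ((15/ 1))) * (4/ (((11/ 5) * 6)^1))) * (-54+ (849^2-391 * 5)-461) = 6707784854.82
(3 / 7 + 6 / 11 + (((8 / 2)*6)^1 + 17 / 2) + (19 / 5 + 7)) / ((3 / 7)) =34091 / 330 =103.31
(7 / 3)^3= 343 / 27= 12.70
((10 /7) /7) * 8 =80 /49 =1.63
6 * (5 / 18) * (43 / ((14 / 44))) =4730 / 21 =225.24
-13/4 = -3.25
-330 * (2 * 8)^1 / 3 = -1760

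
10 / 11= 0.91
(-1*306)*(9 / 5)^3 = -1784.59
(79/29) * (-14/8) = -553/116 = -4.77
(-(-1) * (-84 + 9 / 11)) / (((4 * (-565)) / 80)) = 3660 / 1243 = 2.94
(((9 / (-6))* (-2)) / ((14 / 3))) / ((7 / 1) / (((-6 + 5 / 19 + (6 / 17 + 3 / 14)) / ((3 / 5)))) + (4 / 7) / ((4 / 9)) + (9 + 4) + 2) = 116885 / 2813368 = 0.04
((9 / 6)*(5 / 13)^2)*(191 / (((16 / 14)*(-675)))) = -1337 / 24336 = -0.05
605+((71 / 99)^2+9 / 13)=77238607 / 127413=606.21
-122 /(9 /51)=-2074 /3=-691.33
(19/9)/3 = 19/27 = 0.70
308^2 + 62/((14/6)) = 664234/7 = 94890.57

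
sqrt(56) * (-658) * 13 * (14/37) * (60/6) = -2395120 * sqrt(14)/37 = -242208.61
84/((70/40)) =48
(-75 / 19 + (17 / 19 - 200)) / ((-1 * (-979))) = -3858 / 18601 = -0.21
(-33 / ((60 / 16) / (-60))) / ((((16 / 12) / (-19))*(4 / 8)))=-15048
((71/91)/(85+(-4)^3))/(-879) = -71/1679769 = -0.00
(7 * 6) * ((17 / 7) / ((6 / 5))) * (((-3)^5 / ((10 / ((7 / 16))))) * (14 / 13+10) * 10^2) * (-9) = 117113850 / 13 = 9008757.69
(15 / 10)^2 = 9 / 4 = 2.25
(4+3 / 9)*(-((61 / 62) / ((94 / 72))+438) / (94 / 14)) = -19391008 / 68479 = -283.17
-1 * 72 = -72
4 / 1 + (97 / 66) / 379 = 100153 / 25014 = 4.00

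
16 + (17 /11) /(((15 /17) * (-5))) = 12911 /825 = 15.65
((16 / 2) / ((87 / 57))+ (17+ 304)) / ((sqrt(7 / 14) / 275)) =2601775*sqrt(2) / 29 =126878.12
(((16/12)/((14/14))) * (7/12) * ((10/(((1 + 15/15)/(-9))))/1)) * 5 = -175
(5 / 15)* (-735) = -245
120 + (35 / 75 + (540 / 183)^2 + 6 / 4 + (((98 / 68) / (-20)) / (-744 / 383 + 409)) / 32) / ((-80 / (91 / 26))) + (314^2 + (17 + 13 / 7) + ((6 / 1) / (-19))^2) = 1511779316818982916309581 / 15311562541926604800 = 98734.49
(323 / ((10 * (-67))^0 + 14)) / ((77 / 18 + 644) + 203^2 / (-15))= -1938 / 188909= -0.01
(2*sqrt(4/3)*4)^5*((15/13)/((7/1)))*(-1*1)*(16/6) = -41943040*sqrt(3)/2457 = -29567.55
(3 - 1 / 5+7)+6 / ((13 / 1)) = 10.26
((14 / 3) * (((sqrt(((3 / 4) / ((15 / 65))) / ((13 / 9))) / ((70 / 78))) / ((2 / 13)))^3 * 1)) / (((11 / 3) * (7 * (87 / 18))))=10556231283 / 218834000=48.24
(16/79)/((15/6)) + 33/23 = 13771/9085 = 1.52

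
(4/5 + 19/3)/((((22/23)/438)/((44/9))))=15969.16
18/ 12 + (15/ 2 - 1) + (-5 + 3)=6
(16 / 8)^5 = 32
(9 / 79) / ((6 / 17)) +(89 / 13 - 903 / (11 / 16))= -29514217 / 22594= -1306.29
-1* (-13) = 13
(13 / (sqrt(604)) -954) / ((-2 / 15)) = 7155 -195 * sqrt(151) / 604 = 7151.03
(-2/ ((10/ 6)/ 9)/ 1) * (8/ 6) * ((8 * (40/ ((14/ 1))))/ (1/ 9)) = -20736/ 7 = -2962.29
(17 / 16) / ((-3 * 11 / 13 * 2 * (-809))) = 221 / 854304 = 0.00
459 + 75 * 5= 834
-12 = -12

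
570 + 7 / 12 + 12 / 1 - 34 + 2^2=6631 / 12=552.58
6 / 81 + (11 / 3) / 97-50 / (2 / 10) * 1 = -654457 / 2619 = -249.89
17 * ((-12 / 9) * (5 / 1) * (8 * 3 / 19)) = -143.16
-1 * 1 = -1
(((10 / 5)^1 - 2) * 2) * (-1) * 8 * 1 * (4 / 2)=0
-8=-8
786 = 786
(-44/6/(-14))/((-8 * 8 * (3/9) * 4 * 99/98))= -7/1152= -0.01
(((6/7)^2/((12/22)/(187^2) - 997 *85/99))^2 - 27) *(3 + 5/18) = -3732157757021438266032921/42171275241194480401202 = -88.50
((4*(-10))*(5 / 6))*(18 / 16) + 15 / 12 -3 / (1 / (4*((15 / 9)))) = -225 / 4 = -56.25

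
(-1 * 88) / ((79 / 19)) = -1672 / 79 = -21.16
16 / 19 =0.84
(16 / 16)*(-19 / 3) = -19 / 3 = -6.33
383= 383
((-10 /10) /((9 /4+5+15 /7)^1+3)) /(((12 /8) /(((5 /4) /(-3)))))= 0.02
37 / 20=1.85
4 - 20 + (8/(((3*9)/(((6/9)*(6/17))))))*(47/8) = -7156/459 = -15.59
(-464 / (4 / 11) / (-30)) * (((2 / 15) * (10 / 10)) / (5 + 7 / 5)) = 319 / 360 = 0.89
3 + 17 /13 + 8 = 160 /13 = 12.31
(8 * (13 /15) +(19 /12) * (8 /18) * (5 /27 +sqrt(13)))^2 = 978386 * sqrt(13) /98415 +748437934 /13286025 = 92.18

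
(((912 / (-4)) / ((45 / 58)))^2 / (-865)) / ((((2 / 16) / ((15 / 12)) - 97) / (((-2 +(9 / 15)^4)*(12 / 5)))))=-9563878912 / 2067890625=-4.62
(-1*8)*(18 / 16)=-9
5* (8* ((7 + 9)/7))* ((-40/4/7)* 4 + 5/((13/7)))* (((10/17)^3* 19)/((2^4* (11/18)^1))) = -342000000/3129581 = -109.28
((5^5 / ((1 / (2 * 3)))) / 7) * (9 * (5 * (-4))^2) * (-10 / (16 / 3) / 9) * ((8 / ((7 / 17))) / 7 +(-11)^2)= -85289062500 / 343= -248656158.89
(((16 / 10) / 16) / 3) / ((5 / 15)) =1 / 10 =0.10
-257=-257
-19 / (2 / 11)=-104.50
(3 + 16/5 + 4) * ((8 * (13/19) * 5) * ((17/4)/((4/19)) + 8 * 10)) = 1062789/38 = 27968.13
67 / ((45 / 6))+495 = 7559 / 15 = 503.93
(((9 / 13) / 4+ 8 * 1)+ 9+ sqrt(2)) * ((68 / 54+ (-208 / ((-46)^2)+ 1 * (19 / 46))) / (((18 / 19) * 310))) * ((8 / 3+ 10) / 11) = 16231643 * sqrt(2) / 2630071620+ 14494857199 / 136763724240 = 0.11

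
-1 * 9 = -9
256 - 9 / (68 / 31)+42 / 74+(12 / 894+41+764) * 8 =2508938165 / 374884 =6692.57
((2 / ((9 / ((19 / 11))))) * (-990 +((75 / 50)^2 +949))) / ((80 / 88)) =-589 / 36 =-16.36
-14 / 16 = -7 / 8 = -0.88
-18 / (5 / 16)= -288 / 5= -57.60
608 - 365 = 243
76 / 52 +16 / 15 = 493 / 195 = 2.53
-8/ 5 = -1.60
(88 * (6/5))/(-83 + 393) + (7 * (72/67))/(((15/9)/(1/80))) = 8247/20770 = 0.40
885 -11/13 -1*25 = 11169/13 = 859.15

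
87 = 87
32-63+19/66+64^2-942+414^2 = 11518273/66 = 174519.29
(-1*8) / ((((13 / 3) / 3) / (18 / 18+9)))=-55.38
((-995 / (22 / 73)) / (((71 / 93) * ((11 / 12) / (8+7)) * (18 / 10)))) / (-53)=337752750 / 455323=741.79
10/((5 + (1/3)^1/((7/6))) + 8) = 70/93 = 0.75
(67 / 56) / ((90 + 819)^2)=67 / 46271736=0.00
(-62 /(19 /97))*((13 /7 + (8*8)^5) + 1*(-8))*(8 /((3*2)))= -60269844064200 /133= -453156722287.22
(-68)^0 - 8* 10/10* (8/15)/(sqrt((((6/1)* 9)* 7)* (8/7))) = 1 - 16* sqrt(3)/135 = 0.79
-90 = -90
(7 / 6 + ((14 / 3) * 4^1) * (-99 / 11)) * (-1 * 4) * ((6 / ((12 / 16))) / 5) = 16016 / 15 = 1067.73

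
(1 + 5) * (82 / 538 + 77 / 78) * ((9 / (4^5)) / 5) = 215199 / 17904640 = 0.01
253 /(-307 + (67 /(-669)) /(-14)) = -0.82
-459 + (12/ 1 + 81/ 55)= -24504/ 55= -445.53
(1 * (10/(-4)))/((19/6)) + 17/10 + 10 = 2073/190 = 10.91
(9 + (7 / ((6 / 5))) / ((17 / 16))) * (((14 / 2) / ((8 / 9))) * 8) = 15519 / 17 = 912.88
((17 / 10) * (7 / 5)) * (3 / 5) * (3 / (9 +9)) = 0.24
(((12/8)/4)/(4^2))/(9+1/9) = 27/10496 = 0.00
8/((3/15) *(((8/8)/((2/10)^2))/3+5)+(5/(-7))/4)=672/209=3.22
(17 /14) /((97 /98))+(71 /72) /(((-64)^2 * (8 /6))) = 46799591 /38141952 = 1.23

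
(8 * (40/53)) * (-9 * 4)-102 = -16926/53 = -319.36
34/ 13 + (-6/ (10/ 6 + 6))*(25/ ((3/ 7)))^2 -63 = -814305/ 299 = -2723.43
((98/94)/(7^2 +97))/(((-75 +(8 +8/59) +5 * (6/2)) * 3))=-2891/62993160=-0.00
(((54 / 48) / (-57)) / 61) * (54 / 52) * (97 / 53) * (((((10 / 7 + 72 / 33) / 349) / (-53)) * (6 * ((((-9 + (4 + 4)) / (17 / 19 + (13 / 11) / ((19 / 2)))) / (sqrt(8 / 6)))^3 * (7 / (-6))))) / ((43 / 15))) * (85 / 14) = 6758211841425 * sqrt(3) / 10720174750272018304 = 0.00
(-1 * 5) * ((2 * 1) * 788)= -7880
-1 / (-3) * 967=967 / 3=322.33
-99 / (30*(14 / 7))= -33 / 20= -1.65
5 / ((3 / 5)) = 25 / 3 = 8.33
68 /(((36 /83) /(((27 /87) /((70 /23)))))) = 32453 /2030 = 15.99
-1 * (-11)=11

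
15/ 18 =5/ 6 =0.83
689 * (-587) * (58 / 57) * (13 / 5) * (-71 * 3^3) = 2051190147.98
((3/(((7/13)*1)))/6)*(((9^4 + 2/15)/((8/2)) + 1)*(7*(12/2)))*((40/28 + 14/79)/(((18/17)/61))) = 49120032169/8295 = 5921643.42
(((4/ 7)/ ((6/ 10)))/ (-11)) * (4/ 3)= -80/ 693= -0.12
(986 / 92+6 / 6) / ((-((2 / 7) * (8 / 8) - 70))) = 3773 / 22448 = 0.17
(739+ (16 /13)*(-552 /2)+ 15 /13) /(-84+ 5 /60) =-3288 /689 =-4.77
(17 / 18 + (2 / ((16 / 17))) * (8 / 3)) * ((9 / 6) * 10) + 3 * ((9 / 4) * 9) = 1919 / 12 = 159.92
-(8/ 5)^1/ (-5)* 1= 8/ 25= 0.32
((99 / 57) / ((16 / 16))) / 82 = 33 / 1558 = 0.02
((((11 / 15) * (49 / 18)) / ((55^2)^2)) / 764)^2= 0.00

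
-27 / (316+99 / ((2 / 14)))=-27 / 1009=-0.03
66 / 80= 33 / 40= 0.82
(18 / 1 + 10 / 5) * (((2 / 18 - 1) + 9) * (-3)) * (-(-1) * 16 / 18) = -11680 / 27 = -432.59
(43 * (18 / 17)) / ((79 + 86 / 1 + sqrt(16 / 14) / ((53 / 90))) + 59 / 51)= 2249427537 / 8208171229 -6568290 * sqrt(14) / 8208171229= 0.27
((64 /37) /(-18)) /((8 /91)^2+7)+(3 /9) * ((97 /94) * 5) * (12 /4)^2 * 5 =140559540577 /1816486362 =77.38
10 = 10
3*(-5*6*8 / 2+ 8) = -336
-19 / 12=-1.58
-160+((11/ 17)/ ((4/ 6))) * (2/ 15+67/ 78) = -702943/ 4420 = -159.04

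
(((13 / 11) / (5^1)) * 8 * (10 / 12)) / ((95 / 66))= 104 / 95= 1.09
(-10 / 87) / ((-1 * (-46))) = -5 / 2001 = -0.00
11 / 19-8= -141 / 19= -7.42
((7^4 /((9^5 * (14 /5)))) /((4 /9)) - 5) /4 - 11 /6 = -645637 /209952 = -3.08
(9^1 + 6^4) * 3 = 3915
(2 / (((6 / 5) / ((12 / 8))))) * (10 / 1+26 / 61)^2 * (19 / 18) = 1067420 / 3721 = 286.86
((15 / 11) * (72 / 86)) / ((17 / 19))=10260 / 8041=1.28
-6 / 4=-3 / 2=-1.50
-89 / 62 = -1.44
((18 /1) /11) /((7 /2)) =36 /77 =0.47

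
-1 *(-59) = 59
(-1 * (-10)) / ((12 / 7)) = 35 / 6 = 5.83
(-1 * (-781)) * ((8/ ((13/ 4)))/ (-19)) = -24992/ 247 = -101.18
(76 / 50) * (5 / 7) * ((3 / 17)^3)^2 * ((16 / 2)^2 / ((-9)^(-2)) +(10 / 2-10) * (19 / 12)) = 286775721 / 1689629830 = 0.17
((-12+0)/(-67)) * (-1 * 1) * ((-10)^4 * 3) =-360000/67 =-5373.13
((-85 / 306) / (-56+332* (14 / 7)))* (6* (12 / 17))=-5 / 2584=-0.00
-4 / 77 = -0.05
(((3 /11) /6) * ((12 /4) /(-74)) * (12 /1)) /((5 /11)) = -9 /185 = -0.05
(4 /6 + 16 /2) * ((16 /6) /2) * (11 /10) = 572 /45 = 12.71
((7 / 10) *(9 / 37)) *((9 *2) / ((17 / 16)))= 9072 / 3145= 2.88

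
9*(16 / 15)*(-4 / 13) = -192 / 65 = -2.95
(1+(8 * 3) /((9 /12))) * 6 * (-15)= -2970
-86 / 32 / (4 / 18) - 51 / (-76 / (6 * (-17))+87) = -1815057 / 143200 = -12.67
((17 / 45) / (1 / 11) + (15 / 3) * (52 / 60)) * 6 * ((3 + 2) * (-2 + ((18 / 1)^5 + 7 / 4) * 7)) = 10105417495 / 3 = 3368472498.33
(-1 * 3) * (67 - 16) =-153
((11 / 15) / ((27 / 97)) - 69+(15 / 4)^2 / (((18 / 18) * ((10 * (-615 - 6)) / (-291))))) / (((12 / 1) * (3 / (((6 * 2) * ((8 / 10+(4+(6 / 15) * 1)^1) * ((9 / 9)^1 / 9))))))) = -254615179 / 20120400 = -12.65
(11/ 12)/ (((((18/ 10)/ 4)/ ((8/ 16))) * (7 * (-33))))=-0.00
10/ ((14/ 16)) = 80/ 7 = 11.43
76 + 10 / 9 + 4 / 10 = 3488 / 45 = 77.51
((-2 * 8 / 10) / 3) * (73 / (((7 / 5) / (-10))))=5840 / 21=278.10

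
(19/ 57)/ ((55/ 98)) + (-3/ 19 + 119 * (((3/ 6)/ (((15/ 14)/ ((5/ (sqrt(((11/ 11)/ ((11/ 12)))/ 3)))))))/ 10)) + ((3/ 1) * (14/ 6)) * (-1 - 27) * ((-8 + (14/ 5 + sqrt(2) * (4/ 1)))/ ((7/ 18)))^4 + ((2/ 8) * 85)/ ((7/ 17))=-4572403809328907/ 76807500 + 833 * sqrt(11)/ 60 + 257827774464 * sqrt(2)/ 6125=-275.22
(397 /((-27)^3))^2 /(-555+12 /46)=-3625007 /4943098019151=-0.00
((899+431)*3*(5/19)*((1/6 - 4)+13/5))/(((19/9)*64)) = -9.58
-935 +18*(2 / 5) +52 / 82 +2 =-189659 / 205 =-925.17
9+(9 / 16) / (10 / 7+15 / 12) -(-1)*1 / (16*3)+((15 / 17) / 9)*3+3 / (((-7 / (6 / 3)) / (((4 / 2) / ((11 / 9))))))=12758593 / 1570800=8.12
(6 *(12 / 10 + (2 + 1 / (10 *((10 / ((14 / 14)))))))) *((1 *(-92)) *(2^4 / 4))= -177192 / 25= -7087.68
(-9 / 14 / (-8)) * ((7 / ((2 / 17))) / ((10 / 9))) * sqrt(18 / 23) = 4131 * sqrt(46) / 7360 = 3.81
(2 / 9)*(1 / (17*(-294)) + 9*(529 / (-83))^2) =12587800973 / 154940499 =81.24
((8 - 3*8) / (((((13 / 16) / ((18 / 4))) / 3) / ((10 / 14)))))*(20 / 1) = -345600 / 91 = -3797.80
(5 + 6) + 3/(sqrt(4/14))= 3 * sqrt(14)/2 + 11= 16.61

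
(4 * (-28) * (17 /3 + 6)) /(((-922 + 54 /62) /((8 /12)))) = 48608 /51399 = 0.95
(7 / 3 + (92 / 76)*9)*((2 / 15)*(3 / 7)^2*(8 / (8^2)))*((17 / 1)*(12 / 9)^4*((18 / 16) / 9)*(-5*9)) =-102544 / 8379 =-12.24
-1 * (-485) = 485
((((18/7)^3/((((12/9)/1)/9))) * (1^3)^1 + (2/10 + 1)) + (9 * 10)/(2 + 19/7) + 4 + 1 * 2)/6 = 443518/18865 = 23.51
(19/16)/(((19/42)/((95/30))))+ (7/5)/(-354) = 117649/14160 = 8.31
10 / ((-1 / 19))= -190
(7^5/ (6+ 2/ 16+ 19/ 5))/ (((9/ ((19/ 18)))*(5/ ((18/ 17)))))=2554664/ 60741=42.06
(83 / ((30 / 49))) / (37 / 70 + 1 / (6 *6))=170814 / 701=243.67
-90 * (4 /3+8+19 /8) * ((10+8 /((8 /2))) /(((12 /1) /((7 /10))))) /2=-5901 /16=-368.81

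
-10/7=-1.43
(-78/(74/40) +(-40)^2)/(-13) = -57640/481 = -119.83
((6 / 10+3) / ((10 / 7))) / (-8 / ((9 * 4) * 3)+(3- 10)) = -0.36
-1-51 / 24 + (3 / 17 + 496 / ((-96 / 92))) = -195139 / 408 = -478.28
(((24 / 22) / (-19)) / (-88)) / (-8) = -3 / 36784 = -0.00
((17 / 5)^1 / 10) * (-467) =-7939 / 50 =-158.78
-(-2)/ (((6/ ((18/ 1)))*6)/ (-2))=-2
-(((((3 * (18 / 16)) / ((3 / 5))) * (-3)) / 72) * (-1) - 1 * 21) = 20.77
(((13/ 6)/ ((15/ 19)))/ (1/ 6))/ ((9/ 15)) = 247/ 9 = 27.44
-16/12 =-4/3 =-1.33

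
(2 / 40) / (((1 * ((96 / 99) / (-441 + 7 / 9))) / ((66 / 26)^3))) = -261034389 / 703040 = -371.29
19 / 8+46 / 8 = 65 / 8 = 8.12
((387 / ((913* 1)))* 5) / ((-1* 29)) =-0.07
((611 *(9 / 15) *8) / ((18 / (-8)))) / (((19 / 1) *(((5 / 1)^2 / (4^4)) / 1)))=-5005312 / 7125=-702.50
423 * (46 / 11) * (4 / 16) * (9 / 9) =9729 / 22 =442.23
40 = 40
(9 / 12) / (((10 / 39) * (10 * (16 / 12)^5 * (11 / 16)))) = 28431 / 281600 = 0.10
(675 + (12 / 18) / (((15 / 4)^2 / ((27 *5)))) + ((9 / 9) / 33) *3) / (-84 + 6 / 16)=-99952 / 12265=-8.15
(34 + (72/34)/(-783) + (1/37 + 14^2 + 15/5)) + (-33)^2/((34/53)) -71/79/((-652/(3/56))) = 304734159173071/157845647904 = 1930.58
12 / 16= 3 / 4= 0.75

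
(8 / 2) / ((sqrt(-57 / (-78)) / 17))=68 * sqrt(494) / 19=79.55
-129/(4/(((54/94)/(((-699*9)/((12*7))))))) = 2709/10951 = 0.25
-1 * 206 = -206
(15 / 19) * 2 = 30 / 19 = 1.58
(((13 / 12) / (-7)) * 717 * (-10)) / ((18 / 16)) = 62140 / 63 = 986.35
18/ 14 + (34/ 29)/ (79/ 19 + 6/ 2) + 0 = 1177/ 812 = 1.45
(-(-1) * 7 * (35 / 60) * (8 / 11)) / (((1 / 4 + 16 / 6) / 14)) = 784 / 55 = 14.25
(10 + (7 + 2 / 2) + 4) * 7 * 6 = 924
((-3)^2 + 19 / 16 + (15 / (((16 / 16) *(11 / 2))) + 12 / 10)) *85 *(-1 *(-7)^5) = 3548915699 / 176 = 20164293.74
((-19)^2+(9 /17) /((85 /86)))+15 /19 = 9947636 /27455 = 362.33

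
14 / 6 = 7 / 3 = 2.33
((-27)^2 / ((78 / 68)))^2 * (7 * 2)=955649016 / 169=5654727.91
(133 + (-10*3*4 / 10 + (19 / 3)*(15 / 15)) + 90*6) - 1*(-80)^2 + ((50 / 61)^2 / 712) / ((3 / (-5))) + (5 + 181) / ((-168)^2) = -8930449100177 / 1557818976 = -5732.66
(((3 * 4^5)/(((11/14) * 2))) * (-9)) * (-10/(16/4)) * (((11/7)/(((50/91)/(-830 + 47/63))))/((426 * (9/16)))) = -1390917632/3195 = -435341.98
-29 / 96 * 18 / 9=-29 / 48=-0.60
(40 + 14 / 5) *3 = 642 / 5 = 128.40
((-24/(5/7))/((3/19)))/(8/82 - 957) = 0.22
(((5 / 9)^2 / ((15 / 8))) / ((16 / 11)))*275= 31.12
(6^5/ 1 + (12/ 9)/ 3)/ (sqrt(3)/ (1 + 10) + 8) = 67748384/ 69669 - 769868 * sqrt(3)/ 69669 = 953.29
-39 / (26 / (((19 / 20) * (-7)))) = 399 / 40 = 9.98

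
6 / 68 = 3 / 34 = 0.09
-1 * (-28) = 28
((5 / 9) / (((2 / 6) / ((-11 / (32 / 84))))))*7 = -2695 / 8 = -336.88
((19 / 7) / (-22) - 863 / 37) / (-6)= 44535 / 11396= 3.91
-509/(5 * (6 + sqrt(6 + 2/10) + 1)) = -3563/214 + 509 * sqrt(155)/1070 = -10.73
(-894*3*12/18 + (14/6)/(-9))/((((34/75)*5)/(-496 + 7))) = 39350645/102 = 385790.64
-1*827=-827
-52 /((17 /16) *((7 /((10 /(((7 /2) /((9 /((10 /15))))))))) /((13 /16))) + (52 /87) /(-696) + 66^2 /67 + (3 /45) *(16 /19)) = -97702317180 /122705709661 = -0.80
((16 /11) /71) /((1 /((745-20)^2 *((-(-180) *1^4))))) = 1513800000 /781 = 1938284.25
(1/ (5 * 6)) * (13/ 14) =13/ 420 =0.03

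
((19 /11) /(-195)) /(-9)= 0.00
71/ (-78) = -71/ 78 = -0.91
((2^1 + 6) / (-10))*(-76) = 304 / 5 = 60.80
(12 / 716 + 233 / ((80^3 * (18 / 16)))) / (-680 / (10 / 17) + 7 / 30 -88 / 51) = -30085019 / 2028815212800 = -0.00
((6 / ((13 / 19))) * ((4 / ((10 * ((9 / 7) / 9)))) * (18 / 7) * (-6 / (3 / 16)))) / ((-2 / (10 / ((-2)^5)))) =-4104 / 13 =-315.69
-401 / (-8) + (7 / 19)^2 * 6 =147113 / 2888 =50.94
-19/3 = -6.33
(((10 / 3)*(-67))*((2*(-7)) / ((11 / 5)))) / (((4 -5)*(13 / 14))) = -656600 / 429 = -1530.54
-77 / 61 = -1.26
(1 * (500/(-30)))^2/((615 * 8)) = 125/2214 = 0.06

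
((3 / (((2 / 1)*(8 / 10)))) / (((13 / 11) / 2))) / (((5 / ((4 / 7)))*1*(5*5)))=33 / 2275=0.01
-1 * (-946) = 946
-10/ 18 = -5/ 9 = -0.56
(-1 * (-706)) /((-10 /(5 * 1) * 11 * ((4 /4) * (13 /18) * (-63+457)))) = -3177 /28171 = -0.11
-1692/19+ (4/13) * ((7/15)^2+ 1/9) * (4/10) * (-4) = -24790492/277875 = -89.21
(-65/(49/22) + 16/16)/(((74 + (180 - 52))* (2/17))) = -23477/19796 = -1.19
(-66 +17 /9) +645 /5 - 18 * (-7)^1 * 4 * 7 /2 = 16460 /9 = 1828.89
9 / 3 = 3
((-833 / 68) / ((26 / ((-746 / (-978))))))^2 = 334048729 / 2586332736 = 0.13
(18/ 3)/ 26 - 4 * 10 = -517/ 13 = -39.77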